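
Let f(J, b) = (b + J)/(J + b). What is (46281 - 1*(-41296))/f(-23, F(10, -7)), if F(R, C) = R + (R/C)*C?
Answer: 87577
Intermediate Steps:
F(R, C) = 2*R (F(R, C) = R + R = 2*R)
f(J, b) = 1 (f(J, b) = (J + b)/(J + b) = 1)
(46281 - 1*(-41296))/f(-23, F(10, -7)) = (46281 - 1*(-41296))/1 = (46281 + 41296)*1 = 87577*1 = 87577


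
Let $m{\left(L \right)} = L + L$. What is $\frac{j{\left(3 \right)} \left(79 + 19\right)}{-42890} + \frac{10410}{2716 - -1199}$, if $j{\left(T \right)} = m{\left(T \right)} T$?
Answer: $\frac{14652628}{5597145} \approx 2.6179$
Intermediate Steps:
$m{\left(L \right)} = 2 L$
$j{\left(T \right)} = 2 T^{2}$ ($j{\left(T \right)} = 2 T T = 2 T^{2}$)
$\frac{j{\left(3 \right)} \left(79 + 19\right)}{-42890} + \frac{10410}{2716 - -1199} = \frac{2 \cdot 3^{2} \left(79 + 19\right)}{-42890} + \frac{10410}{2716 - -1199} = 2 \cdot 9 \cdot 98 \left(- \frac{1}{42890}\right) + \frac{10410}{2716 + 1199} = 18 \cdot 98 \left(- \frac{1}{42890}\right) + \frac{10410}{3915} = 1764 \left(- \frac{1}{42890}\right) + 10410 \cdot \frac{1}{3915} = - \frac{882}{21445} + \frac{694}{261} = \frac{14652628}{5597145}$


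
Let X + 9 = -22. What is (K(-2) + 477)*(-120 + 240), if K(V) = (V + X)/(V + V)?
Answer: 58230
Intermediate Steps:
X = -31 (X = -9 - 22 = -31)
K(V) = (-31 + V)/(2*V) (K(V) = (V - 31)/(V + V) = (-31 + V)/((2*V)) = (-31 + V)*(1/(2*V)) = (-31 + V)/(2*V))
(K(-2) + 477)*(-120 + 240) = ((½)*(-31 - 2)/(-2) + 477)*(-120 + 240) = ((½)*(-½)*(-33) + 477)*120 = (33/4 + 477)*120 = (1941/4)*120 = 58230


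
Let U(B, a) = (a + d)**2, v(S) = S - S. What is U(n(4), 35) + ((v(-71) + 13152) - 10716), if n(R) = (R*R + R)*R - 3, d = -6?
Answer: 3277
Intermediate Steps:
n(R) = -3 + R*(R + R**2) (n(R) = (R**2 + R)*R - 3 = (R + R**2)*R - 3 = R*(R + R**2) - 3 = -3 + R*(R + R**2))
v(S) = 0
U(B, a) = (-6 + a)**2 (U(B, a) = (a - 6)**2 = (-6 + a)**2)
U(n(4), 35) + ((v(-71) + 13152) - 10716) = (-6 + 35)**2 + ((0 + 13152) - 10716) = 29**2 + (13152 - 10716) = 841 + 2436 = 3277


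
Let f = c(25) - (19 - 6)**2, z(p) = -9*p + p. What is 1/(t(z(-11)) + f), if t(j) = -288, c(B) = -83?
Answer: -1/540 ≈ -0.0018519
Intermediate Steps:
z(p) = -8*p
f = -252 (f = -83 - (19 - 6)**2 = -83 - 1*13**2 = -83 - 1*169 = -83 - 169 = -252)
1/(t(z(-11)) + f) = 1/(-288 - 252) = 1/(-540) = -1/540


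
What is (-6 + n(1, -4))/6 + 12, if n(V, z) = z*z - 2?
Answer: 40/3 ≈ 13.333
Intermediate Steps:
n(V, z) = -2 + z² (n(V, z) = z² - 2 = -2 + z²)
(-6 + n(1, -4))/6 + 12 = (-6 + (-2 + (-4)²))/6 + 12 = (-6 + (-2 + 16))*(⅙) + 12 = (-6 + 14)*(⅙) + 12 = 8*(⅙) + 12 = 4/3 + 12 = 40/3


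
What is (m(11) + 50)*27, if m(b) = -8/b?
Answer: 14634/11 ≈ 1330.4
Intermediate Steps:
(m(11) + 50)*27 = (-8/11 + 50)*27 = (542/11)*27 = 14634/11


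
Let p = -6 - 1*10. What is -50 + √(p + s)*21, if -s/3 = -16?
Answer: -50 + 84*√2 ≈ 68.794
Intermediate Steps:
p = -16 (p = -6 - 10 = -16)
s = 48 (s = -3*(-16) = 48)
-50 + √(p + s)*21 = -50 + √(-16 + 48)*21 = -50 + √32*21 = -50 + (4*√2)*21 = -50 + 84*√2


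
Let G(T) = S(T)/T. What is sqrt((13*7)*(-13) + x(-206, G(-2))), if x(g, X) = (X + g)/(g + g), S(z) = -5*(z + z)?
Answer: I*sqrt(12544885)/103 ≈ 34.387*I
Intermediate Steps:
S(z) = -10*z
G(T) = -10 (G(T) = (-10*T)/T = -10)
x(g, X) = (X + g)/(2*g) (x(g, X) = (X + g)/((2*g)) = (X + g)*(1/(2*g)) = (X + g)/(2*g))
sqrt((13*7)*(-13) + x(-206, G(-2))) = sqrt((13*7)*(-13) + (1/2)*(-10 - 206)/(-206)) = sqrt(91*(-13) + (1/2)*(-1/206)*(-216)) = sqrt(-1183 + 54/103) = sqrt(-121795/103) = I*sqrt(12544885)/103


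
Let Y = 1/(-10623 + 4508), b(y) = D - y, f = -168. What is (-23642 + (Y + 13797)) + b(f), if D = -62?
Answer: -59553986/6115 ≈ -9739.0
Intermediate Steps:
b(y) = -62 - y
Y = -1/6115 (Y = 1/(-6115) = -1/6115 ≈ -0.00016353)
(-23642 + (Y + 13797)) + b(f) = (-23642 + (-1/6115 + 13797)) + (-62 - 1*(-168)) = (-23642 + 84368654/6115) + (-62 + 168) = -60202176/6115 + 106 = -59553986/6115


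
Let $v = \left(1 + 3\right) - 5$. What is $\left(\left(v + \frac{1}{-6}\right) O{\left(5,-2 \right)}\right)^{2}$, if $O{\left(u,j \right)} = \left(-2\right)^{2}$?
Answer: $\frac{196}{9} \approx 21.778$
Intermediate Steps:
$O{\left(u,j \right)} = 4$
$v = -1$ ($v = 4 - 5 = -1$)
$\left(\left(v + \frac{1}{-6}\right) O{\left(5,-2 \right)}\right)^{2} = \left(\left(-1 + \frac{1}{-6}\right) 4\right)^{2} = \left(\left(-1 - \frac{1}{6}\right) 4\right)^{2} = \left(\left(- \frac{7}{6}\right) 4\right)^{2} = \left(- \frac{14}{3}\right)^{2} = \frac{196}{9}$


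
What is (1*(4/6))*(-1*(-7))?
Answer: 14/3 ≈ 4.6667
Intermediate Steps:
(1*(4/6))*(-1*(-7)) = (1*(4*(1/6)))*7 = (1*(2/3))*7 = (2/3)*7 = 14/3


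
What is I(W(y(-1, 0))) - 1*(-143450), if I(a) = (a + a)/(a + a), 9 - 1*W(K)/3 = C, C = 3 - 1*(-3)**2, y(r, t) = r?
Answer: 143451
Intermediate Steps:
C = -6 (C = 3 - 1*9 = 3 - 9 = -6)
W(K) = 45 (W(K) = 27 - 3*(-6) = 27 + 18 = 45)
I(a) = 1 (I(a) = (2*a)/((2*a)) = (2*a)*(1/(2*a)) = 1)
I(W(y(-1, 0))) - 1*(-143450) = 1 - 1*(-143450) = 1 + 143450 = 143451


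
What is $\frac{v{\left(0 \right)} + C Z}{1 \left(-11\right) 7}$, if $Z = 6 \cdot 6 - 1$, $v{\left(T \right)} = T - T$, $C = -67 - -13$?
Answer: $\frac{270}{11} \approx 24.545$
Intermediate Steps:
$C = -54$ ($C = -67 + 13 = -54$)
$v{\left(T \right)} = 0$
$Z = 35$ ($Z = 36 - 1 = 35$)
$\frac{v{\left(0 \right)} + C Z}{1 \left(-11\right) 7} = \frac{0 - 1890}{1 \left(-11\right) 7} = \frac{0 - 1890}{\left(-11\right) 7} = - \frac{1890}{-77} = \left(-1890\right) \left(- \frac{1}{77}\right) = \frac{270}{11}$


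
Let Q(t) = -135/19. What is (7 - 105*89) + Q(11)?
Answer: -177557/19 ≈ -9345.1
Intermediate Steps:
Q(t) = -135/19 (Q(t) = -135*1/19 = -135/19)
(7 - 105*89) + Q(11) = (7 - 105*89) - 135/19 = (7 - 9345) - 135/19 = -9338 - 135/19 = -177557/19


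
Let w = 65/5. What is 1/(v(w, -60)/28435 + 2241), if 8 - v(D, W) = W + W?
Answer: 28435/63722963 ≈ 0.00044623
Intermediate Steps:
w = 13 (w = 65*(⅕) = 13)
v(D, W) = 8 - 2*W (v(D, W) = 8 - (W + W) = 8 - 2*W)
1/(v(w, -60)/28435 + 2241) = 1/((8 - 2*(-60))/28435 + 2241) = 1/((8 + 120)*(1/28435) + 2241) = 1/(128*(1/28435) + 2241) = 1/(128/28435 + 2241) = 1/(63722963/28435) = 28435/63722963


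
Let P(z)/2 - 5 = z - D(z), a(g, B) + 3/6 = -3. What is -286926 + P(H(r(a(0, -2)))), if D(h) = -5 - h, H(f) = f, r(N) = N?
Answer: -286920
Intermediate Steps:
a(g, B) = -7/2 (a(g, B) = -½ - 3 = -7/2)
P(z) = 20 + 4*z (P(z) = 10 + 2*(z - (-5 - z)) = 10 + 2*(z + (5 + z)) = 10 + 2*(5 + 2*z) = 10 + (10 + 4*z) = 20 + 4*z)
-286926 + P(H(r(a(0, -2)))) = -286926 + (20 + 4*(-7/2)) = -286926 + (20 - 14) = -286926 + 6 = -286920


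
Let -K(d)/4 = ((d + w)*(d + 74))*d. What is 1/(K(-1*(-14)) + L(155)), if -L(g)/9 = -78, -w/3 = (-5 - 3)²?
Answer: 1/877886 ≈ 1.1391e-6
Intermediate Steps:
w = -192 (w = -3*(-5 - 3)² = -3*(-8)² = -3*64 = -192)
L(g) = 702 (L(g) = -9*(-78) = 702)
K(d) = -4*d*(-192 + d)*(74 + d) (K(d) = -4*(d - 192)*(d + 74)*d = -4*(-192 + d)*(74 + d)*d = -4*d*(-192 + d)*(74 + d))
1/(K(-1*(-14)) + L(155)) = 1/(4*(-1*(-14))*(14208 - (-1*(-14))² + 118*(-1*(-14))) + 702) = 1/(4*14*(14208 - 1*14² + 118*14) + 702) = 1/(4*14*(14208 - 1*196 + 1652) + 702) = 1/(4*14*(14208 - 196 + 1652) + 702) = 1/(4*14*15664 + 702) = 1/(877184 + 702) = 1/877886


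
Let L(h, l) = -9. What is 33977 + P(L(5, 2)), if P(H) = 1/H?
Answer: 305792/9 ≈ 33977.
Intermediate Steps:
33977 + P(L(5, 2)) = 33977 + 1/(-9) = 33977 - 1/9 = 305792/9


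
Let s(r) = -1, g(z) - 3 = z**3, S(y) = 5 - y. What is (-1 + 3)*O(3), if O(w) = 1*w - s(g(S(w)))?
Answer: 8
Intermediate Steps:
g(z) = 3 + z**3
O(w) = 1 + w (O(w) = 1*w - 1*(-1) = w + 1 = 1 + w)
(-1 + 3)*O(3) = (-1 + 3)*(1 + 3) = 2*4 = 8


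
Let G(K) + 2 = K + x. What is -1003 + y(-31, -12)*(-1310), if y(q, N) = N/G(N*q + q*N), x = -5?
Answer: -723491/737 ≈ -981.67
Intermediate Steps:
G(K) = -7 + K (G(K) = -2 + (K - 5) = -2 + (-5 + K) = -7 + K)
y(q, N) = N/(-7 + 2*N*q) (y(q, N) = N/(-7 + (N*q + q*N)) = N/(-7 + (N*q + N*q)) = N/(-7 + 2*N*q))
-1003 + y(-31, -12)*(-1310) = -1003 - 12/(-7 + 2*(-12)*(-31))*(-1310) = -1003 - 12/(-7 + 744)*(-1310) = -1003 - 12/737*(-1310) = -1003 + 15720/737 = -723491/737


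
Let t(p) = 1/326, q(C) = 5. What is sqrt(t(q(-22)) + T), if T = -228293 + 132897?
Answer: 3*I*sqrt(1126478330)/326 ≈ 308.86*I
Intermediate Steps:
T = -95396
t(p) = 1/326
sqrt(t(q(-22)) + T) = sqrt(1/326 - 95396) = sqrt(-31099095/326) = 3*I*sqrt(1126478330)/326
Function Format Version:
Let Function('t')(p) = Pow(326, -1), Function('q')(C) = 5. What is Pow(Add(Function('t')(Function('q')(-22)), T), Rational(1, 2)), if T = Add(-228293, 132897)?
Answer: Mul(Rational(3, 326), I, Pow(1126478330, Rational(1, 2))) ≈ Mul(308.86, I)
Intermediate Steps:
T = -95396
Function('t')(p) = Rational(1, 326)
Pow(Add(Function('t')(Function('q')(-22)), T), Rational(1, 2)) = Pow(Add(Rational(1, 326), -95396), Rational(1, 2)) = Pow(Rational(-31099095, 326), Rational(1, 2)) = Mul(Rational(3, 326), I, Pow(1126478330, Rational(1, 2)))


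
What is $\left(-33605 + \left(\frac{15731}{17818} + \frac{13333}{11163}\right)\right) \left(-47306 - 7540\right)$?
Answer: $\frac{61095699520081743}{33150389} \approx 1.843 \cdot 10^{9}$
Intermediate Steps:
$\left(-33605 + \left(\frac{15731}{17818} + \frac{13333}{11163}\right)\right) \left(-47306 - 7540\right) = \left(-33605 + \left(15731 \cdot \frac{1}{17818} + 13333 \cdot \frac{1}{11163}\right)\right) \left(-54846\right) = \left(-33605 + \left(\frac{15731}{17818} + \frac{13333}{11163}\right)\right) \left(-54846\right) = \left(-33605 + \frac{413172547}{198902334}\right) \left(-54846\right) = \left(- \frac{6683699761523}{198902334}\right) \left(-54846\right) = \frac{61095699520081743}{33150389}$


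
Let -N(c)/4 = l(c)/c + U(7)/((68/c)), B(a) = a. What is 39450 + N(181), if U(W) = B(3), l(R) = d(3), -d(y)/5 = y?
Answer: 121290387/3077 ≈ 39418.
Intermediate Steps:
d(y) = -5*y
l(R) = -15 (l(R) = -5*3 = -15)
U(W) = 3
N(c) = 60/c - 3*c/17 (N(c) = -4*(-15/c + 3/((68/c))) = -4*(-15/c + 3*(c/68)) = -4*(-15/c + 3*c/68) = 60/c - 3*c/17)
39450 + N(181) = 39450 + (60/181 - 3/17*181) = 39450 + (60*(1/181) - 543/17) = 39450 + (60/181 - 543/17) = 39450 - 97263/3077 = 121290387/3077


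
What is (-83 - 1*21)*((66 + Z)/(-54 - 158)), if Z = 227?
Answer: 7618/53 ≈ 143.74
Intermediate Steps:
(-83 - 1*21)*((66 + Z)/(-54 - 158)) = (-83 - 1*21)*((66 + 227)/(-54 - 158)) = (-83 - 21)*(293/(-212)) = -30472*(-1)/212 = -104*(-293/212) = 7618/53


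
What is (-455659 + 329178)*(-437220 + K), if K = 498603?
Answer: -7763783223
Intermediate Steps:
(-455659 + 329178)*(-437220 + K) = (-455659 + 329178)*(-437220 + 498603) = -126481*61383 = -7763783223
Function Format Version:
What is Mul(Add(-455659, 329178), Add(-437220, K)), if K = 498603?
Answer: -7763783223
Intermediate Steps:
Mul(Add(-455659, 329178), Add(-437220, K)) = Mul(Add(-455659, 329178), Add(-437220, 498603)) = Mul(-126481, 61383) = -7763783223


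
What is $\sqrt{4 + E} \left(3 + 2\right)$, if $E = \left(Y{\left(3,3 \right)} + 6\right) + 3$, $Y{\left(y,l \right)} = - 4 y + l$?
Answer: $10$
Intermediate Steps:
$Y{\left(y,l \right)} = l - 4 y$
$E = 0$ ($E = \left(\left(3 - 12\right) + 6\right) + 3 = \left(-9 + 6\right) + 3 = -3 + 3 = 0$)
$\sqrt{4 + E} \left(3 + 2\right) = \sqrt{4 + 0} \left(3 + 2\right) = \sqrt{4} \cdot 5 = 2 \cdot 5 = 10$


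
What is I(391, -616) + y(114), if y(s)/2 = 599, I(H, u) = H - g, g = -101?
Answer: 1690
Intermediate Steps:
I(H, u) = 101 + H (I(H, u) = H - 1*(-101) = H + 101 = 101 + H)
y(s) = 1198 (y(s) = 2*599 = 1198)
I(391, -616) + y(114) = (101 + 391) + 1198 = 492 + 1198 = 1690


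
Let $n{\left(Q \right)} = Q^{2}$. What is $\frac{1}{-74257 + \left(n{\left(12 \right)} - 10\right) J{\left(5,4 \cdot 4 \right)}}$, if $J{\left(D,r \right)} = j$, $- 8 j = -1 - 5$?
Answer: $- \frac{2}{148313} \approx -1.3485 \cdot 10^{-5}$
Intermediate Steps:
$j = \frac{3}{4}$ ($j = - \frac{-1 - 5}{8} = \left(- \frac{1}{8}\right) \left(-6\right) = \frac{3}{4} \approx 0.75$)
$J{\left(D,r \right)} = \frac{3}{4}$
$\frac{1}{-74257 + \left(n{\left(12 \right)} - 10\right) J{\left(5,4 \cdot 4 \right)}} = \frac{1}{-74257 + \left(12^{2} - 10\right) \frac{3}{4}} = \frac{1}{-74257 + \left(144 - 10\right) \frac{3}{4}} = \frac{1}{-74257 + 134 \cdot \frac{3}{4}} = \frac{1}{-74257 + \frac{201}{2}} = \frac{1}{- \frac{148313}{2}} = - \frac{2}{148313}$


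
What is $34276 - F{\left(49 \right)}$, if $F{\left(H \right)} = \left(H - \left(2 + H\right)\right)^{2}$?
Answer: $34272$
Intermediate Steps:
$F{\left(H \right)} = 4$ ($F{\left(H \right)} = \left(-2\right)^{2} = 4$)
$34276 - F{\left(49 \right)} = 34276 - 4 = 34272$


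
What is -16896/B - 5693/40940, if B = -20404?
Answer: 143890567/208834940 ≈ 0.68902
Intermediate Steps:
-16896/B - 5693/40940 = -16896/(-20404) - 5693/40940 = -16896*(-1/20404) - 5693*1/40940 = 4224/5101 - 5693/40940 = 143890567/208834940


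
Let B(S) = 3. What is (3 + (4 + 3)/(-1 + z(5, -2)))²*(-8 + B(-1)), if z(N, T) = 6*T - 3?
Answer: -8405/256 ≈ -32.832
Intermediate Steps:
z(N, T) = -3 + 6*T
(3 + (4 + 3)/(-1 + z(5, -2)))²*(-8 + B(-1)) = (3 + (4 + 3)/(-1 + (-3 + 6*(-2))))²*(-8 + 3) = (3 + 7/(-1 + (-3 - 12)))²*(-5) = (3 + 7/(-1 - 15))²*(-5) = (3 + 7/(-16))²*(-5) = (3 + 7*(-1/16))²*(-5) = (3 - 7/16)²*(-5) = (41/16)²*(-5) = (1681/256)*(-5) = -8405/256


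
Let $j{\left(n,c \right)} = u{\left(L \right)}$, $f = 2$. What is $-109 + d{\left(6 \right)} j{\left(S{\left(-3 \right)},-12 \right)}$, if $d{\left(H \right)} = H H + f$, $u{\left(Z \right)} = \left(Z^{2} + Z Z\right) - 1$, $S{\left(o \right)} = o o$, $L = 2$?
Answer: $157$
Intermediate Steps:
$S{\left(o \right)} = o^{2}$
$u{\left(Z \right)} = -1 + 2 Z^{2}$ ($u{\left(Z \right)} = \left(Z^{2} + Z^{2}\right) - 1 = 2 Z^{2} - 1 = -1 + 2 Z^{2}$)
$j{\left(n,c \right)} = 7$ ($j{\left(n,c \right)} = -1 + 2 \cdot 2^{2} = -1 + 2 \cdot 4 = -1 + 8 = 7$)
$d{\left(H \right)} = 2 + H^{2}$ ($d{\left(H \right)} = H H + 2 = H^{2} + 2 = 2 + H^{2}$)
$-109 + d{\left(6 \right)} j{\left(S{\left(-3 \right)},-12 \right)} = -109 + \left(2 + 6^{2}\right) 7 = -109 + \left(2 + 36\right) 7 = -109 + 38 \cdot 7 = -109 + 266 = 157$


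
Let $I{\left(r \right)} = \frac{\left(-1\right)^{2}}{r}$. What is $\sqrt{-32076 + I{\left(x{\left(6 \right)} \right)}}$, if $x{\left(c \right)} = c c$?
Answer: $\frac{i \sqrt{1154735}}{6} \approx 179.1 i$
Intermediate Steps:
$x{\left(c \right)} = c^{2}$
$I{\left(r \right)} = \frac{1}{r}$ ($I{\left(r \right)} = 1 \frac{1}{r} = \frac{1}{r}$)
$\sqrt{-32076 + I{\left(x{\left(6 \right)} \right)}} = \sqrt{-32076 + \frac{1}{6^{2}}} = \sqrt{-32076 + \frac{1}{36}} = \sqrt{- \frac{1154735}{36}} = \frac{i \sqrt{1154735}}{6}$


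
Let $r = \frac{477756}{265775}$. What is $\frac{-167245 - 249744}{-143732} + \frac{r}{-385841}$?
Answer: $\frac{42760857185540083}{14739269848604300} \approx 2.9012$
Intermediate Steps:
$r = \frac{477756}{265775}$ ($r = 477756 \cdot \frac{1}{265775} = \frac{477756}{265775} \approx 1.7976$)
$\frac{-167245 - 249744}{-143732} + \frac{r}{-385841} = \frac{-167245 - 249744}{-143732} + \frac{477756}{265775 \left(-385841\right)} = \left(-416989\right) \left(- \frac{1}{143732}\right) + \frac{477756}{265775} \left(- \frac{1}{385841}\right) = \frac{416989}{143732} - \frac{477756}{102546891775} = \frac{42760857185540083}{14739269848604300}$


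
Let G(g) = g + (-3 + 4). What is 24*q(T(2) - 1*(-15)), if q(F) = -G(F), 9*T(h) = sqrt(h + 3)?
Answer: -384 - 8*sqrt(5)/3 ≈ -389.96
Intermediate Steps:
T(h) = sqrt(3 + h)/9 (T(h) = sqrt(h + 3)/9 = sqrt(3 + h)/9)
G(g) = 1 + g (G(g) = g + 1 = 1 + g)
q(F) = -1 - F (q(F) = -(1 + F) = -1 - F)
24*q(T(2) - 1*(-15)) = 24*(-1 - (sqrt(3 + 2)/9 - 1*(-15))) = 24*(-1 - (sqrt(5)/9 + 15)) = 24*(-1 - (15 + sqrt(5)/9)) = 24*(-1 + (-15 - sqrt(5)/9)) = 24*(-16 - sqrt(5)/9) = -384 - 8*sqrt(5)/3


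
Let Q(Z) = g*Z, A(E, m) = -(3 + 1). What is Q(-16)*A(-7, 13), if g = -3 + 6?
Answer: 192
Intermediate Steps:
A(E, m) = -4 (A(E, m) = -1*4 = -4)
g = 3
Q(Z) = 3*Z
Q(-16)*A(-7, 13) = (3*(-16))*(-4) = -48*(-4) = 192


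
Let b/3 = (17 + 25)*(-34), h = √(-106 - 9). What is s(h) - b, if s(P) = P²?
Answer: 4169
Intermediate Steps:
h = I*√115 (h = √(-115) = I*√115 ≈ 10.724*I)
b = -4284 (b = 3*((17 + 25)*(-34)) = 3*(42*(-34)) = 3*(-1428) = -4284)
s(h) - b = (I*√115)² - 1*(-4284) = -115 + 4284 = 4169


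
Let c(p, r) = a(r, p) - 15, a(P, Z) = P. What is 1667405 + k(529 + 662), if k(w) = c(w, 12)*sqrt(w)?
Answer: 1667405 - 3*sqrt(1191) ≈ 1.6673e+6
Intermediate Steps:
c(p, r) = -15 + r (c(p, r) = r - 15 = -15 + r)
k(w) = -3*sqrt(w) (k(w) = (-15 + 12)*sqrt(w) = -3*sqrt(w))
1667405 + k(529 + 662) = 1667405 - 3*sqrt(529 + 662) = 1667405 - 3*sqrt(1191)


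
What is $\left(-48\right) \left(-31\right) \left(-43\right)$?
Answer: $-63984$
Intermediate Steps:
$\left(-48\right) \left(-31\right) \left(-43\right) = 1488 \left(-43\right) = -63984$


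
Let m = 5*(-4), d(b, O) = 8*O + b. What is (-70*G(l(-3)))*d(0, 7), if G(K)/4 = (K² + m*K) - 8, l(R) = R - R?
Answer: 125440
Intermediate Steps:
d(b, O) = b + 8*O
l(R) = 0
m = -20
G(K) = -32 - 80*K + 4*K² (G(K) = 4*((K² - 20*K) - 8) = 4*(-8 + K² - 20*K) = -32 - 80*K + 4*K²)
(-70*G(l(-3)))*d(0, 7) = (-70*(-32 - 80*0 + 4*0²))*(0 + 8*7) = (-70*(-32 + 0 + 4*0))*(0 + 56) = -70*(-32 + 0 + 0)*56 = -70*(-32)*56 = 2240*56 = 125440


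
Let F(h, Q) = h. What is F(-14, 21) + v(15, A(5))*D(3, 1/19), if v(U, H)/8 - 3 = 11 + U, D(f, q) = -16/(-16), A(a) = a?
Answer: 218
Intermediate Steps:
D(f, q) = 1 (D(f, q) = -16*(-1/16) = 1)
v(U, H) = 112 + 8*U (v(U, H) = 24 + 8*(11 + U) = 24 + (88 + 8*U) = 112 + 8*U)
F(-14, 21) + v(15, A(5))*D(3, 1/19) = -14 + (112 + 8*15)*1 = -14 + (112 + 120)*1 = -14 + 232*1 = -14 + 232 = 218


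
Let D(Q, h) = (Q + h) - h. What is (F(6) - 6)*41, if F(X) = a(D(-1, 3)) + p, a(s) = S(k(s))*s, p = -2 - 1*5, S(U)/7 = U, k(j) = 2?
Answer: -1107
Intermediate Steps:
S(U) = 7*U
D(Q, h) = Q
p = -7 (p = -2 - 5 = -7)
a(s) = 14*s (a(s) = (7*2)*s = 14*s)
F(X) = -21 (F(X) = 14*(-1) - 7 = -14 - 7 = -21)
(F(6) - 6)*41 = (-21 - 6)*41 = -27*41 = -1107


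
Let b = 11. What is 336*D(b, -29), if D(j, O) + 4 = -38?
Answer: -14112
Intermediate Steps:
D(j, O) = -42 (D(j, O) = -4 - 38 = -42)
336*D(b, -29) = 336*(-42) = -14112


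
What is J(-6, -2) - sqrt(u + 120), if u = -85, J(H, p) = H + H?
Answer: -12 - sqrt(35) ≈ -17.916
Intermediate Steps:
J(H, p) = 2*H
J(-6, -2) - sqrt(u + 120) = 2*(-6) - sqrt(-85 + 120) = -12 - sqrt(35)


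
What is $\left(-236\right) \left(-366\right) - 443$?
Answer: $85933$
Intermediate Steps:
$\left(-236\right) \left(-366\right) - 443 = 86376 - 443 = 85933$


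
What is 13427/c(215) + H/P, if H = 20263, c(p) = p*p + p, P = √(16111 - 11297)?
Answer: 13427/46440 + 20263*√4814/4814 ≈ 292.33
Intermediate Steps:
P = √4814 ≈ 69.383
c(p) = p + p² (c(p) = p² + p = p + p²)
13427/c(215) + H/P = 13427/((215*(1 + 215))) + 20263/(√4814) = 13427/((215*216)) + 20263*(√4814/4814) = 13427/46440 + 20263*√4814/4814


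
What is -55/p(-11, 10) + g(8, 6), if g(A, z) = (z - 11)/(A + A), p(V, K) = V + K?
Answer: 875/16 ≈ 54.688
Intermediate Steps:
p(V, K) = K + V
g(A, z) = (-11 + z)/(2*A) (g(A, z) = (-11 + z)/((2*A)) = (-11 + z)*(1/(2*A)) = (-11 + z)/(2*A))
-55/p(-11, 10) + g(8, 6) = -55/(10 - 11) + (½)*(-11 + 6)/8 = -55/(-1) + (½)*(⅛)*(-5) = -55*(-1) - 5/16 = 55 - 5/16 = 875/16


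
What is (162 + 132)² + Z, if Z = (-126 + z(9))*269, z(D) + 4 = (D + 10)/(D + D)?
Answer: 931499/18 ≈ 51750.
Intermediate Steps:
z(D) = -4 + (10 + D)/(2*D) (z(D) = -4 + (D + 10)/(D + D) = -4 + (10 + D)/((2*D)) = -4 + (10 + D)*(1/(2*D)) = -4 + (10 + D)/(2*D))
Z = -624349/18 (Z = (-126 + (-7/2 + 5/9))*269 = (-126 - 53/18)*269 = -2321/18*269 = -624349/18 ≈ -34686.)
(162 + 132)² + Z = (162 + 132)² - 624349/18 = 294² - 624349/18 = 86436 - 624349/18 = 931499/18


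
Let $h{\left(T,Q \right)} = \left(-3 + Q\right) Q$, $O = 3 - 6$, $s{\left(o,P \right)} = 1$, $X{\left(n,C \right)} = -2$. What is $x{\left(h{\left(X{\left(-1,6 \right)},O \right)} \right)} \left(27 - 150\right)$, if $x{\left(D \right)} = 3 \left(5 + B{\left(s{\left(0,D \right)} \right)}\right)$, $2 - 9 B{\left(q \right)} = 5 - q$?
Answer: $-1763$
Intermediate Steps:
$B{\left(q \right)} = - \frac{1}{3} + \frac{q}{9}$ ($B{\left(q \right)} = \frac{2}{9} - \frac{5 - q}{9} = \frac{2}{9} + \left(- \frac{5}{9} + \frac{q}{9}\right) = - \frac{1}{3} + \frac{q}{9}$)
$O = -3$ ($O = 3 - 6 = -3$)
$h{\left(T,Q \right)} = Q \left(-3 + Q\right)$
$x{\left(D \right)} = \frac{43}{3}$ ($x{\left(D \right)} = 3 \left(5 + \left(- \frac{1}{3} + \frac{1}{9} \cdot 1\right)\right) = 3 \left(5 + \left(- \frac{1}{3} + \frac{1}{9}\right)\right) = 3 \left(5 - \frac{2}{9}\right) = 3 \cdot \frac{43}{9} = \frac{43}{3}$)
$x{\left(h{\left(X{\left(-1,6 \right)},O \right)} \right)} \left(27 - 150\right) = \frac{43 \left(27 - 150\right)}{3} = \frac{43}{3} \left(-123\right) = -1763$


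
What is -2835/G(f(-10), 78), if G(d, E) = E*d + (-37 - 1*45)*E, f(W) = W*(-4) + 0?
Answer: 45/52 ≈ 0.86539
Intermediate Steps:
f(W) = -4*W (f(W) = -4*W + 0 = -4*W)
G(d, E) = -82*E + E*d (G(d, E) = E*d + (-37 - 45)*E = E*d - 82*E = -82*E + E*d)
-2835/G(f(-10), 78) = -2835*1/(78*(-82 - 4*(-10))) = -2835*1/(78*(-82 + 40)) = -2835/(78*(-42)) = -2835/(-3276) = -2835*(-1/3276) = 45/52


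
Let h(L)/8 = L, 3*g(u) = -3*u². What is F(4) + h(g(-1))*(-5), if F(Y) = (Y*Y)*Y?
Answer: 104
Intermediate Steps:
g(u) = -u² (g(u) = (-3*u²)/3 = -u²)
F(Y) = Y³ (F(Y) = Y²*Y = Y³)
h(L) = 8*L
F(4) + h(g(-1))*(-5) = 4³ + (8*(-1*(-1)²))*(-5) = 64 + (8*(-1*1))*(-5) = 64 + (8*(-1))*(-5) = 64 - 8*(-5) = 64 + 40 = 104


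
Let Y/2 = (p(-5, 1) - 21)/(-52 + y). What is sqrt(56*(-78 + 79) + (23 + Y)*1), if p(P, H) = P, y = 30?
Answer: sqrt(9845)/11 ≈ 9.0202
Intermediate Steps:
Y = 26/11 (Y = 2*((-5 - 21)/(-52 + 30)) = 2*(-26/(-22)) = 2*(-26*(-1/22)) = 2*(13/11) = 26/11 ≈ 2.3636)
sqrt(56*(-78 + 79) + (23 + Y)*1) = sqrt(56*(-78 + 79) + (23 + 26/11)*1) = sqrt(56*1 + (279/11)*1) = sqrt(56 + 279/11) = sqrt(895/11) = sqrt(9845)/11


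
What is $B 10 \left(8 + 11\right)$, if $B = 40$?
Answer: $7600$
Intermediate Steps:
$B 10 \left(8 + 11\right) = 40 \cdot 10 \left(8 + 11\right) = 40 \cdot 10 \cdot 19 = 40 \cdot 190 = 7600$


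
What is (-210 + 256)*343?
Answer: 15778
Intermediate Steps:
(-210 + 256)*343 = 46*343 = 15778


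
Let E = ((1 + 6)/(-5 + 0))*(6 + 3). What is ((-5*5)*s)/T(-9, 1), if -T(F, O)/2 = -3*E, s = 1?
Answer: 125/378 ≈ 0.33069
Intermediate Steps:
E = -63/5 (E = (7/(-5))*9 = (7*(-1/5))*9 = -7/5*9 = -63/5 ≈ -12.600)
T(F, O) = -378/5 (T(F, O) = -(-6)*(-63)/5 = -2*189/5 = -378/5)
((-5*5)*s)/T(-9, 1) = (-5*5*1)/(-378/5) = -25*1*(-5/378) = -25*(-5/378) = 125/378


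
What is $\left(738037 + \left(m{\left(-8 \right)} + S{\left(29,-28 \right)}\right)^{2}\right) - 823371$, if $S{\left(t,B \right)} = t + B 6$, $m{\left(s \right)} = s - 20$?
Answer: $-57445$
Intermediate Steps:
$m{\left(s \right)} = -20 + s$
$S{\left(t,B \right)} = t + 6 B$
$\left(738037 + \left(m{\left(-8 \right)} + S{\left(29,-28 \right)}\right)^{2}\right) - 823371 = \left(738037 + \left(\left(-20 - 8\right) + \left(29 + 6 \left(-28\right)\right)\right)^{2}\right) - 823371 = \left(738037 + \left(-28 + \left(29 - 168\right)\right)^{2}\right) - 823371 = \left(738037 + \left(-28 - 139\right)^{2}\right) - 823371 = \left(738037 + \left(-167\right)^{2}\right) - 823371 = \left(738037 + 27889\right) - 823371 = 765926 - 823371 = -57445$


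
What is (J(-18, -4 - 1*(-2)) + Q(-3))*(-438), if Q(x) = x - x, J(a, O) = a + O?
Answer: 8760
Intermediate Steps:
J(a, O) = O + a
Q(x) = 0
(J(-18, -4 - 1*(-2)) + Q(-3))*(-438) = (((-4 - 1*(-2)) - 18) + 0)*(-438) = (((-4 + 2) - 18) + 0)*(-438) = ((-2 - 18) + 0)*(-438) = (-20 + 0)*(-438) = -20*(-438) = 8760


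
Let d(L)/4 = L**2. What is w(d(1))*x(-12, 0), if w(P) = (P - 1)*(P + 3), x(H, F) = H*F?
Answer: 0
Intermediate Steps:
x(H, F) = F*H
d(L) = 4*L**2
w(P) = (-1 + P)*(3 + P)
w(d(1))*x(-12, 0) = (-3 + (4*1**2)**2 + 2*(4*1**2))*(0*(-12)) = (-3 + (4*1)**2 + 2*(4*1))*0 = (-3 + 4**2 + 2*4)*0 = (-3 + 16 + 8)*0 = 21*0 = 0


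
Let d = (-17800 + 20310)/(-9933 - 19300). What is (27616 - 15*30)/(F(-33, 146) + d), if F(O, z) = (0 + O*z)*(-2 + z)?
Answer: -397071839/10140812023 ≈ -0.039156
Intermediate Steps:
d = -2510/29233 (d = 2510/(-29233) = 2510*(-1/29233) = -2510/29233 ≈ -0.085862)
F(O, z) = O*z*(-2 + z) (F(O, z) = (O*z)*(-2 + z) = O*z*(-2 + z))
(27616 - 15*30)/(F(-33, 146) + d) = (27616 - 15*30)/(-33*146*(-2 + 146) - 2510/29233) = (27616 - 450)/(-33*146*144 - 2510/29233) = 27166/(-693792 - 2510/29233) = 27166/(-20281624046/29233) = 27166*(-29233/20281624046) = -397071839/10140812023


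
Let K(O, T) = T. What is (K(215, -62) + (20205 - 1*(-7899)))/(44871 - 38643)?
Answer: 14021/3114 ≈ 4.5026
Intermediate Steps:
(K(215, -62) + (20205 - 1*(-7899)))/(44871 - 38643) = (-62 + (20205 - 1*(-7899)))/(44871 - 38643) = (-62 + (20205 + 7899))/6228 = (-62 + 28104)*(1/6228) = 28042*(1/6228) = 14021/3114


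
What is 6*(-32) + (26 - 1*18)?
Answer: -184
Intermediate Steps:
6*(-32) + (26 - 1*18) = -192 + (26 - 18) = -192 + 8 = -184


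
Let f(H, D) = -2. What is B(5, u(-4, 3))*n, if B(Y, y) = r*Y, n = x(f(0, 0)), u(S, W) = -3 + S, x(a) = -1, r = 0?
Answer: 0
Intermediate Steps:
n = -1
B(Y, y) = 0 (B(Y, y) = 0*Y = 0)
B(5, u(-4, 3))*n = 0*(-1) = 0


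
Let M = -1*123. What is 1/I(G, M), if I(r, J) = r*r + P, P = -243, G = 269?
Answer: 1/72118 ≈ 1.3866e-5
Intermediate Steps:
M = -123
I(r, J) = -243 + r² (I(r, J) = r*r - 243 = r² - 243 = -243 + r²)
1/I(G, M) = 1/(-243 + 269²) = 1/(-243 + 72361) = 1/72118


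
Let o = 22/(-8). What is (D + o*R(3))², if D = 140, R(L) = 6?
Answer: 61009/4 ≈ 15252.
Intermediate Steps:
o = -11/4 (o = 22*(-⅛) = -11/4 ≈ -2.7500)
(D + o*R(3))² = (140 - 11/4*6)² = (140 - 33/2)² = (247/2)² = 61009/4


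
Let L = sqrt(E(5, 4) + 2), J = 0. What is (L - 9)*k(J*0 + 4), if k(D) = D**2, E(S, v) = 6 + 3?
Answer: -144 + 16*sqrt(11) ≈ -90.934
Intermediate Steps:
E(S, v) = 9
L = sqrt(11) (L = sqrt(9 + 2) = sqrt(11) ≈ 3.3166)
(L - 9)*k(J*0 + 4) = (sqrt(11) - 9)*(0*0 + 4)**2 = (-9 + sqrt(11))*(0 + 4)**2 = (-9 + sqrt(11))*4**2 = (-9 + sqrt(11))*16 = -144 + 16*sqrt(11)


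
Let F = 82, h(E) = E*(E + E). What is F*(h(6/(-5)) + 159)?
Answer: 331854/25 ≈ 13274.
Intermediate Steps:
h(E) = 2*E² (h(E) = E*(2*E) = 2*E²)
F*(h(6/(-5)) + 159) = 82*(2*(6/(-5))² + 159) = 82*(2*(6*(-⅕))² + 159) = 82*(2*(-6/5)² + 159) = 82*(2*(36/25) + 159) = 82*(72/25 + 159) = 82*(4047/25) = 331854/25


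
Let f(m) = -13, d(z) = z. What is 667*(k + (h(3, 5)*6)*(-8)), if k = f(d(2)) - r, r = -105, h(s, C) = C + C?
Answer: -258796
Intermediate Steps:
h(s, C) = 2*C
k = 92 (k = -13 - 1*(-105) = -13 + 105 = 92)
667*(k + (h(3, 5)*6)*(-8)) = 667*(92 + ((2*5)*6)*(-8)) = 667*(92 + (10*6)*(-8)) = 667*(92 + 60*(-8)) = 667*(92 - 480) = 667*(-388) = -258796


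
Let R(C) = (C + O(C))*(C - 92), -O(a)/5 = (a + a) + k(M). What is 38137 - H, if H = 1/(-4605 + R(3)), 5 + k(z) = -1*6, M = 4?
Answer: 270658290/7097 ≈ 38137.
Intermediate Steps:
k(z) = -11 (k(z) = -5 - 1*6 = -5 - 6 = -11)
O(a) = 55 - 10*a (O(a) = -5*((a + a) - 11) = -5*(2*a - 11) = -5*(-11 + 2*a) = 55 - 10*a)
R(C) = (-92 + C)*(55 - 9*C) (R(C) = (C + (55 - 10*C))*(C - 92) = (55 - 9*C)*(-92 + C) = (-92 + C)*(55 - 9*C))
H = -1/7097 (H = 1/(-4605 + (-5060 - 9*3**2 + 883*3)) = 1/(-4605 + (-5060 - 9*9 + 2649)) = 1/(-4605 + (-5060 - 81 + 2649)) = 1/(-4605 - 2492) = 1/(-7097) = -1/7097 ≈ -0.00014090)
38137 - H = 38137 - 1*(-1/7097) = 38137 + 1/7097 = 270658290/7097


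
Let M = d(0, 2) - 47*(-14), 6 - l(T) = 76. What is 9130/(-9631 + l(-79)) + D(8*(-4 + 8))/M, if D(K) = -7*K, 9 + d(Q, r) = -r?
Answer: -8080134/6276547 ≈ -1.2874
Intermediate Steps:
l(T) = -70 (l(T) = 6 - 1*76 = 6 - 76 = -70)
d(Q, r) = -9 - r
M = 647 (M = (-9 - 1*2) - 47*(-14) = (-9 - 2) + 658 = -11 + 658 = 647)
9130/(-9631 + l(-79)) + D(8*(-4 + 8))/M = 9130/(-9631 - 70) - 56*(-4 + 8)/647 = 9130/(-9701) - 56*4*(1/647) = 9130*(-1/9701) - 7*32*(1/647) = -9130/9701 - 224*1/647 = -9130/9701 - 224/647 = -8080134/6276547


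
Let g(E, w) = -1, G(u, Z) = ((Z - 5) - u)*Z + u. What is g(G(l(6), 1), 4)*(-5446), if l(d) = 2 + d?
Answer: 5446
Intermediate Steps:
G(u, Z) = u + Z*(-5 + Z - u) (G(u, Z) = ((-5 + Z) - u)*Z + u = (-5 + Z - u)*Z + u = Z*(-5 + Z - u) + u = u + Z*(-5 + Z - u))
g(G(l(6), 1), 4)*(-5446) = -1*(-5446) = 5446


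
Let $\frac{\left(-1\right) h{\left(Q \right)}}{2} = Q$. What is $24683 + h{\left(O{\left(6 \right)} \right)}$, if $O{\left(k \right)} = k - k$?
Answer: $24683$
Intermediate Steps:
$O{\left(k \right)} = 0$
$h{\left(Q \right)} = - 2 Q$
$24683 + h{\left(O{\left(6 \right)} \right)} = 24683 - 0 = 24683 + 0 = 24683$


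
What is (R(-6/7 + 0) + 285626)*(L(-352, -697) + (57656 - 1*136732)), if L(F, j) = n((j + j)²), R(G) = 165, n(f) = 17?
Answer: -22594350669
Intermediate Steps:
L(F, j) = 17
(R(-6/7 + 0) + 285626)*(L(-352, -697) + (57656 - 1*136732)) = (165 + 285626)*(17 + (57656 - 1*136732)) = 285791*(17 + (57656 - 136732)) = 285791*(17 - 79076) = 285791*(-79059) = -22594350669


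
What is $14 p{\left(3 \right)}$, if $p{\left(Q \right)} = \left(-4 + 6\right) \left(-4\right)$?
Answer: $-112$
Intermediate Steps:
$p{\left(Q \right)} = -8$ ($p{\left(Q \right)} = 2 \left(-4\right) = -8$)
$14 p{\left(3 \right)} = 14 \left(-8\right) = -112$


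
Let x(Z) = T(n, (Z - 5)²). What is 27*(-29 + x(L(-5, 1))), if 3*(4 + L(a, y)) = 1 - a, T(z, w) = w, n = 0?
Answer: 540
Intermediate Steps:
L(a, y) = -11/3 - a/3 (L(a, y) = -4 + (1 - a)/3 = -4 + (⅓ - a/3) = -11/3 - a/3)
x(Z) = (-5 + Z)² (x(Z) = (Z - 5)² = (-5 + Z)²)
27*(-29 + x(L(-5, 1))) = 27*(-29 + (-5 + (-11/3 - ⅓*(-5)))²) = 27*(-29 + (-5 + (-11/3 + 5/3))²) = 27*(-29 + (-5 - 2)²) = 27*(-29 + (-7)²) = 27*(-29 + 49) = 27*20 = 540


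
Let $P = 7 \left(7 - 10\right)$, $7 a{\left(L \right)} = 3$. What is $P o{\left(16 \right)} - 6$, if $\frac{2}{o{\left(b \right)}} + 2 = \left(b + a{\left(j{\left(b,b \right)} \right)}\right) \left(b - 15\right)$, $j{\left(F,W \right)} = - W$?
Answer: $- \frac{900}{101} \approx -8.9109$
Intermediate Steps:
$a{\left(L \right)} = \frac{3}{7}$ ($a{\left(L \right)} = \frac{1}{7} \cdot 3 = \frac{3}{7}$)
$P = -21$ ($P = 7 \left(-3\right) = -21$)
$o{\left(b \right)} = \frac{2}{-2 + \left(-15 + b\right) \left(\frac{3}{7} + b\right)}$ ($o{\left(b \right)} = \frac{2}{-2 + \left(b + \frac{3}{7}\right) \left(b - 15\right)} = \frac{2}{-2 + \left(\frac{3}{7} + b\right) \left(-15 + b\right)} = \frac{2}{-2 + \left(-15 + b\right) \left(\frac{3}{7} + b\right)}$)
$P o{\left(16 \right)} - 6 = - 21 \frac{14}{-59 - 1632 + 7 \cdot 16^{2}} - 6 = - 21 \frac{14}{-59 - 1632 + 7 \cdot 256} - 6 = - 21 \frac{14}{-59 - 1632 + 1792} - 6 = - 21 \cdot \frac{14}{101} - 6 = - 21 \cdot 14 \cdot \frac{1}{101} - 6 = \left(-21\right) \frac{14}{101} - 6 = - \frac{294}{101} - 6 = - \frac{900}{101}$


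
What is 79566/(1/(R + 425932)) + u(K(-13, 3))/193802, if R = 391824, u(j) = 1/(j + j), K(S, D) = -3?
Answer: 75659030113155551/1162812 ≈ 6.5066e+10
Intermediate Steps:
u(j) = 1/(2*j)
79566/(1/(R + 425932)) + u(K(-13, 3))/193802 = 79566/(1/(391824 + 425932)) + ((½)/(-3))/193802 = 79566/(1/817756) + ((½)*(-⅓))*(1/193802) = 79566/(1/817756) - ⅙*1/193802 = 79566*817756 - 1/1162812 = 65065573896 - 1/1162812 = 75659030113155551/1162812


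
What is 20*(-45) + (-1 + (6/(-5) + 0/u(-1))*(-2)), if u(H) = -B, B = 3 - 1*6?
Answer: -4493/5 ≈ -898.60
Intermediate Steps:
B = -3 (B = 3 - 6 = -3)
u(H) = 3 (u(H) = -1*(-3) = 3)
20*(-45) + (-1 + (6/(-5) + 0/u(-1))*(-2)) = 20*(-45) + (-1 + (6/(-5) + 0/3)*(-2)) = -900 + (-1 + (6*(-1/5) + 0*(1/3))*(-2)) = -900 + (-1 + (-6/5 + 0)*(-2)) = -900 + (-1 - 6/5*(-2)) = -900 + (-1 + 12/5) = -900 + 7/5 = -4493/5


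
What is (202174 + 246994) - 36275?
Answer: 412893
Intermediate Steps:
(202174 + 246994) - 36275 = 449168 - 36275 = 412893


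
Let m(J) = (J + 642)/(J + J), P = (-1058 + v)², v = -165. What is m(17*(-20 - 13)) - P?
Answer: -559402673/374 ≈ -1.4957e+6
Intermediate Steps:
P = 1495729 (P = (-1058 - 165)² = (-1223)² = 1495729)
m(J) = (642 + J)/(2*J) (m(J) = (642 + J)/((2*J)) = (642 + J)*(1/(2*J)) = (642 + J)/(2*J))
m(17*(-20 - 13)) - P = (642 + 17*(-20 - 13))/(2*((17*(-20 - 13)))) - 1*1495729 = (642 + 17*(-33))/(2*((17*(-33)))) - 1495729 = (½)*(642 - 561)/(-561) - 1495729 = (½)*(-1/561)*81 - 1495729 = -27/374 - 1495729 = -559402673/374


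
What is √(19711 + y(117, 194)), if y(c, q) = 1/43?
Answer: √36445682/43 ≈ 140.40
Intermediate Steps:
y(c, q) = 1/43
√(19711 + y(117, 194)) = √(19711 + 1/43) = √(847574/43) = √36445682/43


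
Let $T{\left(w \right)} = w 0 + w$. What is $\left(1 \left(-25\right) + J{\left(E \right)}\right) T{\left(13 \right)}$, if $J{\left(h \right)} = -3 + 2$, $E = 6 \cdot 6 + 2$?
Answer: $-338$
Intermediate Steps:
$T{\left(w \right)} = w$ ($T{\left(w \right)} = 0 + w = w$)
$E = 38$ ($E = 36 + 2 = 38$)
$J{\left(h \right)} = -1$
$\left(1 \left(-25\right) + J{\left(E \right)}\right) T{\left(13 \right)} = \left(1 \left(-25\right) - 1\right) 13 = \left(-25 - 1\right) 13 = \left(-26\right) 13 = -338$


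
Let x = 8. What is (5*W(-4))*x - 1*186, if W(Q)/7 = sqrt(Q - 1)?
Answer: -186 + 280*I*sqrt(5) ≈ -186.0 + 626.1*I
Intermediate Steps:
W(Q) = 7*sqrt(-1 + Q) (W(Q) = 7*sqrt(Q - 1) = 7*sqrt(-1 + Q))
(5*W(-4))*x - 1*186 = (5*(7*sqrt(-1 - 4)))*8 - 1*186 = (5*(7*sqrt(-5)))*8 - 186 = (5*(7*(I*sqrt(5))))*8 - 186 = (5*(7*I*sqrt(5)))*8 - 186 = (35*I*sqrt(5))*8 - 186 = 280*I*sqrt(5) - 186 = -186 + 280*I*sqrt(5)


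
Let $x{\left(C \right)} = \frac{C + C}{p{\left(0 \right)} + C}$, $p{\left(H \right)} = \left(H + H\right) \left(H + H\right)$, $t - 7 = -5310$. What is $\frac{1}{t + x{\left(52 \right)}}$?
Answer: $- \frac{1}{5301} \approx -0.00018864$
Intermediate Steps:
$t = -5303$ ($t = 7 - 5310 = -5303$)
$p{\left(H \right)} = 4 H^{2}$ ($p{\left(H \right)} = 2 H 2 H = 4 H^{2}$)
$x{\left(C \right)} = 2$ ($x{\left(C \right)} = \frac{C + C}{4 \cdot 0^{2} + C} = \frac{2 C}{4 \cdot 0 + C} = \frac{2 C}{0 + C} = \frac{2 C}{C} = 2$)
$\frac{1}{t + x{\left(52 \right)}} = \frac{1}{-5303 + 2} = \frac{1}{-5301} = - \frac{1}{5301}$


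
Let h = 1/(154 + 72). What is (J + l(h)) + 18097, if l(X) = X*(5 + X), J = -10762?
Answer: 374643591/51076 ≈ 7335.0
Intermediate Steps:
h = 1/226 ≈ 0.0044248
(J + l(h)) + 18097 = (-10762 + (5 + 1/226)/226) + 18097 = (-10762 + (1/226)*(1131/226)) + 18097 = (-10762 + 1131/51076) + 18097 = -549678781/51076 + 18097 = 374643591/51076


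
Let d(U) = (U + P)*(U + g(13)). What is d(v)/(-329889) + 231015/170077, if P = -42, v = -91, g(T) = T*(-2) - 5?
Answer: 10492805419/8015218779 ≈ 1.3091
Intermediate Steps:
g(T) = -5 - 2*T (g(T) = -2*T - 5 = -5 - 2*T)
d(U) = (-42 + U)*(-31 + U) (d(U) = (U - 42)*(U + (-5 - 2*13)) = (-42 + U)*(U + (-5 - 26)) = (-42 + U)*(U - 31) = (-42 + U)*(-31 + U))
d(v)/(-329889) + 231015/170077 = (1302 + (-91)² - 73*(-91))/(-329889) + 231015/170077 = (1302 + 8281 + 6643)*(-1/329889) + 231015*(1/170077) = 16226*(-1/329889) + 231015/170077 = -2318/47127 + 231015/170077 = 10492805419/8015218779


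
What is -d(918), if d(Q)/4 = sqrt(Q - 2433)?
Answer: -4*I*sqrt(1515) ≈ -155.69*I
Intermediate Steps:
d(Q) = 4*sqrt(-2433 + Q) (d(Q) = 4*sqrt(Q - 2433) = 4*sqrt(-2433 + Q))
-d(918) = -4*sqrt(-2433 + 918) = -4*sqrt(-1515) = -4*I*sqrt(1515)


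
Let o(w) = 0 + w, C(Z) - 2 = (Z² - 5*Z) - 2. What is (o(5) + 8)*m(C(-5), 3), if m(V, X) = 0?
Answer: 0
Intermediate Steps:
C(Z) = Z² - 5*Z (C(Z) = 2 + ((Z² - 5*Z) - 2) = 2 + (-2 + Z² - 5*Z) = Z² - 5*Z)
o(w) = w
(o(5) + 8)*m(C(-5), 3) = (5 + 8)*0 = 13*0 = 0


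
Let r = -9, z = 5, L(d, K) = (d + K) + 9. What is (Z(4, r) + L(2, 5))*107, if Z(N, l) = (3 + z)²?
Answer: 8560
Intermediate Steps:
L(d, K) = 9 + K + d (L(d, K) = (K + d) + 9 = 9 + K + d)
Z(N, l) = 64 (Z(N, l) = (3 + 5)² = 8² = 64)
(Z(4, r) + L(2, 5))*107 = (64 + (9 + 5 + 2))*107 = (64 + 16)*107 = 80*107 = 8560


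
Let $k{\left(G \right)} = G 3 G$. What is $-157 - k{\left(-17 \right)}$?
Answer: $-1024$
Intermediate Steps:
$k{\left(G \right)} = 3 G^{2}$ ($k{\left(G \right)} = 3 G G = 3 G^{2}$)
$-157 - k{\left(-17 \right)} = -157 - 3 \left(-17\right)^{2} = -157 - 3 \cdot 289 = -157 - 867 = -1024$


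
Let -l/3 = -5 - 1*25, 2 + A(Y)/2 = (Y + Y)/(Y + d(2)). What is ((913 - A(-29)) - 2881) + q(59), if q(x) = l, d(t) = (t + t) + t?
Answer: -43218/23 ≈ -1879.0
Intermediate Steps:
d(t) = 3*t (d(t) = 2*t + t = 3*t)
A(Y) = -4 + 4*Y/(6 + Y) (A(Y) = -4 + 2*((Y + Y)/(Y + 3*2)) = -4 + 2*((2*Y)/(Y + 6)) = -4 + 2*((2*Y)/(6 + Y)) = -4 + 2*(2*Y/(6 + Y)) = -4 + 4*Y/(6 + Y))
l = 90 (l = -3*(-5 - 1*25) = -3*(-5 - 25) = -3*(-30) = 90)
q(x) = 90
((913 - A(-29)) - 2881) + q(59) = ((913 - (-24)/(6 - 29)) - 2881) + 90 = ((913 - (-24)/(-23)) - 2881) + 90 = ((913 - (-24)*(-1)/23) - 2881) + 90 = ((913 - 1*24/23) - 2881) + 90 = ((913 - 24/23) - 2881) + 90 = (20975/23 - 2881) + 90 = -45288/23 + 90 = -43218/23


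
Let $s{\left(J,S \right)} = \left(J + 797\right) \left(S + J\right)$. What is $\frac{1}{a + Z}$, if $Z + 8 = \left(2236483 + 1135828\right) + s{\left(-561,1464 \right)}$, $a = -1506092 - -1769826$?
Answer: $\frac{1}{3849145} \approx 2.598 \cdot 10^{-7}$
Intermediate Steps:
$s{\left(J,S \right)} = \left(797 + J\right) \left(J + S\right)$
$a = 263734$ ($a = -1506092 + 1769826 = 263734$)
$Z = 3585411$ ($Z = -8 + \left(\left(2236483 + 1135828\right) + \left(\left(-561\right)^{2} + 797 \left(-561\right) + 797 \cdot 1464 - 821304\right)\right) = -8 + \left(3372311 + \left(314721 - 447117 + 1166808 - 821304\right)\right) = -8 + \left(3372311 + 213108\right) = -8 + 3585419 = 3585411$)
$\frac{1}{a + Z} = \frac{1}{263734 + 3585411} = \frac{1}{3849145}$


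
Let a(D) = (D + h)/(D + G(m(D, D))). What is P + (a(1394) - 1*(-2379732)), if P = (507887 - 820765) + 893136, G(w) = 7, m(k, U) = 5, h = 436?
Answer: 1382315940/467 ≈ 2.9600e+6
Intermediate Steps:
a(D) = (436 + D)/(7 + D) (a(D) = (D + 436)/(D + 7) = (436 + D)/(7 + D))
P = 580258 (P = -312878 + 893136 = 580258)
P + (a(1394) - 1*(-2379732)) = 580258 + ((436 + 1394)/(7 + 1394) - 1*(-2379732)) = 580258 + (1830/1401 + 2379732) = 580258 + ((1/1401)*1830 + 2379732) = 580258 + (610/467 + 2379732) = 580258 + 1111335454/467 = 1382315940/467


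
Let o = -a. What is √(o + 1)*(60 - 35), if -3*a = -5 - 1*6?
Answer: 50*I*√6/3 ≈ 40.825*I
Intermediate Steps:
a = 11/3 (a = -(-5 - 1*6)/3 = -(-5 - 6)/3 = -⅓*(-11) = 11/3 ≈ 3.6667)
o = -11/3 (o = -1*11/3 = -11/3 ≈ -3.6667)
√(o + 1)*(60 - 35) = √(-11/3 + 1)*(60 - 35) = √(-8/3)*25 = (2*I*√6/3)*25 = 50*I*√6/3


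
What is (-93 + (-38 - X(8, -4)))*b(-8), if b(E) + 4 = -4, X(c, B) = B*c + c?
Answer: 856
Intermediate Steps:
X(c, B) = c + B*c
b(E) = -8 (b(E) = -4 - 4 = -8)
(-93 + (-38 - X(8, -4)))*b(-8) = (-93 + (-38 - 8*(1 - 4)))*(-8) = (-93 + (-38 - 8*(-3)))*(-8) = (-93 + (-38 - 1*(-24)))*(-8) = (-93 + (-38 + 24))*(-8) = (-93 - 14)*(-8) = -107*(-8) = 856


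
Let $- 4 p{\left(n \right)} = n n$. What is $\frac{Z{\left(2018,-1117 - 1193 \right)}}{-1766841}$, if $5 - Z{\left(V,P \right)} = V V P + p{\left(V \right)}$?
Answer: $- \frac{3136028842}{588947} \approx -5324.8$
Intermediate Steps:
$p{\left(n \right)} = - \frac{n^{2}}{4}$ ($p{\left(n \right)} = - \frac{n n}{4} = - \frac{n^{2}}{4}$)
$Z{\left(V,P \right)} = 5 + \frac{V^{2}}{4} - P V^{2}$ ($Z{\left(V,P \right)} = 5 - \left(V V P - \frac{V^{2}}{4}\right) = 5 - \left(V^{2} P - \frac{V^{2}}{4}\right) = 5 - \left(P V^{2} - \frac{V^{2}}{4}\right) = 5 - \left(- \frac{V^{2}}{4} + P V^{2}\right) = 5 + \frac{V^{2}}{4} - P V^{2}$)
$\frac{Z{\left(2018,-1117 - 1193 \right)}}{-1766841} = \frac{5 + \frac{2018^{2}}{4} - \left(-1117 - 1193\right) 2018^{2}}{-1766841} = \left(5 + \frac{1}{4} \cdot 4072324 - \left(-1117 - 1193\right) 4072324\right) \left(- \frac{1}{1766841}\right) = \left(5 + 1018081 - \left(-2310\right) 4072324\right) \left(- \frac{1}{1766841}\right) = \left(5 + 1018081 + 9407068440\right) \left(- \frac{1}{1766841}\right) = 9408086526 \left(- \frac{1}{1766841}\right) = - \frac{3136028842}{588947}$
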